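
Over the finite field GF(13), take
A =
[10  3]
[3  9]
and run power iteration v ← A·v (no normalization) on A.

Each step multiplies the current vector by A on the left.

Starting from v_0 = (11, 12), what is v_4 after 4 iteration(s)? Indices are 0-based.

v_0 = (11, 12).
v_1 = A·v_0 = (3, 11).
v_2 = A·v_1 = (11, 4).
v_3 = A·v_2 = (5, 4).
v_4 = A·v_3 = (10, 12).

v_4 = (10, 12)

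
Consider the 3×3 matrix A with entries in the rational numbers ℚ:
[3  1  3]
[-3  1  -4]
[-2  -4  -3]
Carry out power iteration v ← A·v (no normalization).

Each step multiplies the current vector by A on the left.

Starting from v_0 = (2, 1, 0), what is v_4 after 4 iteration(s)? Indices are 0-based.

v_0 = (2, 1, 0).
v_1 = A·v_0 = (7, -5, -8).
v_2 = A·v_1 = (-8, 6, 30).
v_3 = A·v_2 = (72, -90, -98).
v_4 = A·v_3 = (-168, 86, 510).

v_4 = (-168, 86, 510)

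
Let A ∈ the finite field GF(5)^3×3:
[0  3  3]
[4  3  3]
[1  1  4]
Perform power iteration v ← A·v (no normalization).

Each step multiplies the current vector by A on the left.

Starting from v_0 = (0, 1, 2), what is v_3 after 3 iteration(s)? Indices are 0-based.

v_0 = (0, 1, 2).
v_1 = A·v_0 = (4, 4, 4).
v_2 = A·v_1 = (4, 0, 4).
v_3 = A·v_2 = (2, 3, 0).

v_3 = (2, 3, 0)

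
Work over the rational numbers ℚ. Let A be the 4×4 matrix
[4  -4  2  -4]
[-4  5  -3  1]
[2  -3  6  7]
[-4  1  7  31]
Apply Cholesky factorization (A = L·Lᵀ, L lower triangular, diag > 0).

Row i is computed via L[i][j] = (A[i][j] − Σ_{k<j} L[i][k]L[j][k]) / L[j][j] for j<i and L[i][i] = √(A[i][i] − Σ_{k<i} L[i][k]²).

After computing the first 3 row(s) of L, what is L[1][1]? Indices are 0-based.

Step 1: L[0][0] = √(4) = 2.
  L[1][0] = (-4) / L[0][0] = -2.
Step 2: L[1][1] = √(1) = 1.
  L[2][0] = (2) / L[0][0] = 1.
  L[2][1] = (-1) / L[1][1] = -1.
Step 3: L[2][2] = √(4) = 2.

L[1][1] = 1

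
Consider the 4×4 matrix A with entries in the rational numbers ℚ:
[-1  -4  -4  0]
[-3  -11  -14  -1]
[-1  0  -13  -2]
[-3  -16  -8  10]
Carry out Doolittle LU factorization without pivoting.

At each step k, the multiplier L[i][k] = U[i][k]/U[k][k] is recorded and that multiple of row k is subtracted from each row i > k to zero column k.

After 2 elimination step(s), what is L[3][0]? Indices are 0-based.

Step 1: pivot at (0,0) is -1.
  row1 ← row1 − (3)·row0  ⇒  L[1][0]=3, U row1=(0, 1, -2, -1)
  row2 ← row2 − (1)·row0  ⇒  L[2][0]=1, U row2=(0, 4, -9, -2)
  row3 ← row3 − (3)·row0  ⇒  L[3][0]=3, U row3=(0, -4, 4, 10)
Step 2: pivot at (1,1) is 1.
  row2 ← row2 − (4)·row1  ⇒  L[2][1]=4, U row2=(0, 0, -1, 2)
  row3 ← row3 − (-4)·row1  ⇒  L[3][1]=-4, U row3=(0, 0, -4, 6)

L[3][0] = 3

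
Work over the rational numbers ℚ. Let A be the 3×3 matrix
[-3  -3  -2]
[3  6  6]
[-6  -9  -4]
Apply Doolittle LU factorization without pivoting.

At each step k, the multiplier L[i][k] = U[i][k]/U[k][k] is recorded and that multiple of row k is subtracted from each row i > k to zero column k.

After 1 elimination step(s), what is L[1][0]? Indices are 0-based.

L[1][0] = -1

[col 0] pivot -3
  R1 -= -1*R0 → (0, 3, 4)  (L[1][0] := -1)
  R2 -= 2*R0 → (0, -3, 0)  (L[2][0] := 2)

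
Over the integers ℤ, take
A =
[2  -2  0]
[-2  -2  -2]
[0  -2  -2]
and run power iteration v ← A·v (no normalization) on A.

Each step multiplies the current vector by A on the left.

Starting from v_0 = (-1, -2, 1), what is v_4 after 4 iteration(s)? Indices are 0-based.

v_4 = (-80, -288, -240)

v_0 = (-1, -2, 1).
v_1 = A·v_0 = (2, 4, 2).
v_2 = A·v_1 = (-4, -16, -12).
v_3 = A·v_2 = (24, 64, 56).
v_4 = A·v_3 = (-80, -288, -240).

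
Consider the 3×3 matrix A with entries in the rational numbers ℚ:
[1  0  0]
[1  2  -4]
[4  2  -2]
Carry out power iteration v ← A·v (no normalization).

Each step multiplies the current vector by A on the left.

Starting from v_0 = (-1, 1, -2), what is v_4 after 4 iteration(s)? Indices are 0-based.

v_4 = (-1, -23, -38)

v_0 = (-1, 1, -2).
v_1 = A·v_0 = (-1, 9, 2).
v_2 = A·v_1 = (-1, 9, 10).
v_3 = A·v_2 = (-1, -23, -6).
v_4 = A·v_3 = (-1, -23, -38).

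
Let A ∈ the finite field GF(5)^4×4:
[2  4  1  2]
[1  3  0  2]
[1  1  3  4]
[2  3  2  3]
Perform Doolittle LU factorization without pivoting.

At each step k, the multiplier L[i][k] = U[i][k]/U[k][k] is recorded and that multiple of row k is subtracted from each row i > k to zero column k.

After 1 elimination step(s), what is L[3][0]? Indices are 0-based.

L[3][0] = 1

k=0: U[0][0]=2
  eliminate (1,0): mult=3, new row 1: (0, 1, 2, 1); set L[1][0]=3
  eliminate (2,0): mult=3, new row 2: (0, 4, 0, 3); set L[2][0]=3
  eliminate (3,0): mult=1, new row 3: (0, 4, 1, 1); set L[3][0]=1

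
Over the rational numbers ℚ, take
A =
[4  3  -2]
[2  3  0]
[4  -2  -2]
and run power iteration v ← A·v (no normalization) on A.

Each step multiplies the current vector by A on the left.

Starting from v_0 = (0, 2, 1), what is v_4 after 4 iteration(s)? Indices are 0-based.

v_4 = (1230, 970, 380)

v_0 = (0, 2, 1).
v_1 = A·v_0 = (4, 6, -6).
v_2 = A·v_1 = (46, 26, 16).
v_3 = A·v_2 = (230, 170, 100).
v_4 = A·v_3 = (1230, 970, 380).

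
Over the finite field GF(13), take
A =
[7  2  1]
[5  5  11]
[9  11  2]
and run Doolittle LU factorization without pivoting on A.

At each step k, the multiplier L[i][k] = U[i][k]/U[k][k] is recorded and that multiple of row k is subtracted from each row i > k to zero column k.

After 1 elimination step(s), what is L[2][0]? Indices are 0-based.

Step 1: pivot at (0,0) is 7.
  row1 ← row1 − (10)·row0  ⇒  L[1][0]=10, U row1=(0, 11, 1)
  row2 ← row2 − (5)·row0  ⇒  L[2][0]=5, U row2=(0, 1, 10)

L[2][0] = 5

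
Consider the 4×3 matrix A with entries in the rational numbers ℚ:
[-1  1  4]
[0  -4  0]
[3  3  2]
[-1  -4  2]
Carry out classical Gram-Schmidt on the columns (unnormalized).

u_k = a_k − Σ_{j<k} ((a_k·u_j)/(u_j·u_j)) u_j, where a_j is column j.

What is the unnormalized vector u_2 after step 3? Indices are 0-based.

Step 1: u_0 = a_0 = (-1, 0, 3, -1).
Step 2: u_1 = a_1 − (12/11)·u_0 = (23/11, -4, -3/11, -32/11).
Step 3: u_2 = a_2 − (0)·u_0 − (11/159)·u_1 = (613/159, 44/159, 107/53, 350/159).

u_2 = (613/159, 44/159, 107/53, 350/159)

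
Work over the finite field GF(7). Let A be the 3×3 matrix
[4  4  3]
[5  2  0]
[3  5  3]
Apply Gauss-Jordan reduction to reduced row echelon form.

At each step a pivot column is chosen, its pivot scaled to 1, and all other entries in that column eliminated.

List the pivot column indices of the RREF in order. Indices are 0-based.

[1] R0 /= 4  ⇒  (1, 1, 6)
     R1 -= 5·R0  ⇒  (0, 4, 5)
     R2 -= 3·R0  ⇒  (0, 2, 6)
[2] R1 /= 4  ⇒  (0, 1, 3)
     R0 -= 1·R1  ⇒  (1, 0, 3)
     R2 -= 2·R1  ⇒  (0, 0, 0)
column 2 empty below row 2

pivot columns: 0, 1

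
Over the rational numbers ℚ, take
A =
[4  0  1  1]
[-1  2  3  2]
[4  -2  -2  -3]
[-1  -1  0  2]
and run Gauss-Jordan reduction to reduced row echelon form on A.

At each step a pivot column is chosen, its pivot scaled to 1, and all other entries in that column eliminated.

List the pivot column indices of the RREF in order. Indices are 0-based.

step 1: normalize row 0 (÷4) = (1, 0, 1/4, 1/4)
  row 1: subtract -1×row0 = (0, 2, 13/4, 9/4)
  row 2: subtract 4×row0 = (0, -2, -3, -4)
  row 3: subtract -1×row0 = (0, -1, 1/4, 9/4)
step 2: normalize row 1 (÷2) = (0, 1, 13/8, 9/8)
  row 2: subtract -2×row1 = (0, 0, 1/4, -7/4)
  row 3: subtract -1×row1 = (0, 0, 15/8, 27/8)
step 3: normalize row 2 (÷1/4) = (0, 0, 1, -7)
  row 0: subtract 1/4×row2 = (1, 0, 0, 2)
  row 1: subtract 13/8×row2 = (0, 1, 0, 25/2)
  row 3: subtract 15/8×row2 = (0, 0, 0, 33/2)
step 4: normalize row 3 (÷33/2) = (0, 0, 0, 1)
  row 0: subtract 2×row3 = (1, 0, 0, 0)
  row 1: subtract 25/2×row3 = (0, 1, 0, 0)
  row 2: subtract -7×row3 = (0, 0, 1, 0)

pivot columns: 0, 1, 2, 3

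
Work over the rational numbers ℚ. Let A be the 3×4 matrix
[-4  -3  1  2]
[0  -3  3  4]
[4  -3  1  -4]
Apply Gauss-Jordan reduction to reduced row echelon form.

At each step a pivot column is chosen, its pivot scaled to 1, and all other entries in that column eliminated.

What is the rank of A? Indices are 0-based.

step 1: normalize row 0 (÷-4) = (1, 3/4, -1/4, -1/2)
  row 2: subtract 4×row0 = (0, -6, 2, -2)
step 2: normalize row 1 (÷-3) = (0, 1, -1, -4/3)
  row 0: subtract 3/4×row1 = (1, 0, 1/2, 1/2)
  row 2: subtract -6×row1 = (0, 0, -4, -10)
step 3: normalize row 2 (÷-4) = (0, 0, 1, 5/2)
  row 0: subtract 1/2×row2 = (1, 0, 0, -3/4)
  row 1: subtract -1×row2 = (0, 1, 0, 7/6)

rank = 3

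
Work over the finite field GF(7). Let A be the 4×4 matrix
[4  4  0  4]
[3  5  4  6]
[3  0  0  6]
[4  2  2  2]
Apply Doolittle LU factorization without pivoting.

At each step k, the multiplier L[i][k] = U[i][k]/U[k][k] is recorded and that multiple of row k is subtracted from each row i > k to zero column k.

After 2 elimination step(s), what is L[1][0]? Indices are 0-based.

L[1][0] = 6

k=0: U[0][0]=4
  eliminate (1,0): mult=6, new row 1: (0, 2, 4, 3); set L[1][0]=6
  eliminate (2,0): mult=6, new row 2: (0, 4, 0, 3); set L[2][0]=6
  eliminate (3,0): mult=1, new row 3: (0, 5, 2, 5); set L[3][0]=1
k=1: U[1][1]=2
  eliminate (2,1): mult=2, new row 2: (0, 0, 6, 4); set L[2][1]=2
  eliminate (3,1): mult=6, new row 3: (0, 0, 6, 1); set L[3][1]=6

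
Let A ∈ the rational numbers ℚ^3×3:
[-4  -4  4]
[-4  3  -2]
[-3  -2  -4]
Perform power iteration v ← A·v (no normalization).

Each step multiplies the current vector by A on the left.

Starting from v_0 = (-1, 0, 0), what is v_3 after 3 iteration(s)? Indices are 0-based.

v_0 = (-1, 0, 0).
v_1 = A·v_0 = (4, 4, 3).
v_2 = A·v_1 = (-20, -10, -32).
v_3 = A·v_2 = (-8, 114, 208).

v_3 = (-8, 114, 208)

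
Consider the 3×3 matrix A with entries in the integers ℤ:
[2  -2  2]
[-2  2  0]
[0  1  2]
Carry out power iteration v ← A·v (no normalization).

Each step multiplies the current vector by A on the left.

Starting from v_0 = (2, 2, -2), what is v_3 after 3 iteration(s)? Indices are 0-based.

v_0 = (2, 2, -2).
v_1 = A·v_0 = (-4, 0, -2).
v_2 = A·v_1 = (-12, 8, -4).
v_3 = A·v_2 = (-48, 40, 0).

v_3 = (-48, 40, 0)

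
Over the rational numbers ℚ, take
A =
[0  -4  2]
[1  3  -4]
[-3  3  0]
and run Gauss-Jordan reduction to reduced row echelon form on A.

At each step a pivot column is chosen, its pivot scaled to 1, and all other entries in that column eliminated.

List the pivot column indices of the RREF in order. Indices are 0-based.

pivot(0,0): swap R0↔R1
pivot(0,0)=1: scale R0 → (1, 3, -4)
  clear (2,0): R2 −= (-3)R0 → (0, 12, -12)
pivot(1,1)=-4: scale R1 → (0, 1, -1/2)
  clear (0,1): R0 −= (3)R1 → (1, 0, -5/2)
  clear (2,1): R2 −= (12)R1 → (0, 0, -6)
pivot(2,2)=-6: scale R2 → (0, 0, 1)
  clear (0,2): R0 −= (-5/2)R2 → (1, 0, 0)
  clear (1,2): R1 −= (-1/2)R2 → (0, 1, 0)

pivot columns: 0, 1, 2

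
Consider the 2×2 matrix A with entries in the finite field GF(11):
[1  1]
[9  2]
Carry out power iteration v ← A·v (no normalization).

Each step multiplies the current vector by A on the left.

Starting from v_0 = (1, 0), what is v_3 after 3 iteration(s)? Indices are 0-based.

v_0 = (1, 0).
v_1 = A·v_0 = (1, 9).
v_2 = A·v_1 = (10, 5).
v_3 = A·v_2 = (4, 1).

v_3 = (4, 1)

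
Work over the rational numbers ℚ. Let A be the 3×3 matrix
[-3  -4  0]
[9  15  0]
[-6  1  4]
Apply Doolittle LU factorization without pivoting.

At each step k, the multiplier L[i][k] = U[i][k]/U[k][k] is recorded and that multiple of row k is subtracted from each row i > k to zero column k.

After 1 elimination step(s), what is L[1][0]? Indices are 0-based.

L[1][0] = -3

Step 1: pivot at (0,0) is -3.
  row1 ← row1 − (-3)·row0  ⇒  L[1][0]=-3, U row1=(0, 3, 0)
  row2 ← row2 − (2)·row0  ⇒  L[2][0]=2, U row2=(0, 9, 4)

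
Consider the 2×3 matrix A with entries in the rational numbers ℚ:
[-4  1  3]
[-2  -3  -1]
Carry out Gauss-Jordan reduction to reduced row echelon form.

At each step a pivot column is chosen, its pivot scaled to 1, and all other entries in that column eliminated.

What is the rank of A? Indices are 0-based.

step 1: normalize row 0 (÷-4) = (1, -1/4, -3/4)
  row 1: subtract -2×row0 = (0, -7/2, -5/2)
step 2: normalize row 1 (÷-7/2) = (0, 1, 5/7)
  row 0: subtract -1/4×row1 = (1, 0, -4/7)

rank = 2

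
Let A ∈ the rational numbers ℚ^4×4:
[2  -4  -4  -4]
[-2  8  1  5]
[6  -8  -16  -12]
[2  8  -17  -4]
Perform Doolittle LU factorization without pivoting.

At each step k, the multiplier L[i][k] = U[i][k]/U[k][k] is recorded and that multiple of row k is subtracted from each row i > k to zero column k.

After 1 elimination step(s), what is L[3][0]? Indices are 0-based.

L[3][0] = 1

k=0: U[0][0]=2
  eliminate (1,0): mult=-1, new row 1: (0, 4, -3, 1); set L[1][0]=-1
  eliminate (2,0): mult=3, new row 2: (0, 4, -4, 0); set L[2][0]=3
  eliminate (3,0): mult=1, new row 3: (0, 12, -13, 0); set L[3][0]=1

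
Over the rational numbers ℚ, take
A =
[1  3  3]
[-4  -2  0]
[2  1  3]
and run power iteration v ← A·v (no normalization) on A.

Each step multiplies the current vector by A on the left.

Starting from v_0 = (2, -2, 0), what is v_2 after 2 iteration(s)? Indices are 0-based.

v_0 = (2, -2, 0).
v_1 = A·v_0 = (-4, -4, 2).
v_2 = A·v_1 = (-10, 24, -6).

v_2 = (-10, 24, -6)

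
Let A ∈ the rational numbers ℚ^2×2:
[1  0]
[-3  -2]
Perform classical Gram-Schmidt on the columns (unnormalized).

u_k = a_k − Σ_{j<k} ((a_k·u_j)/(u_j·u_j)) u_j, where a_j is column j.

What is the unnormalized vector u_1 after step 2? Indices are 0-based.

u_1 = (-3/5, -1/5)

Step 1: u_0 = a_0 = (1, -3).
Step 2: u_1 = a_1 − (3/5)·u_0 = (-3/5, -1/5).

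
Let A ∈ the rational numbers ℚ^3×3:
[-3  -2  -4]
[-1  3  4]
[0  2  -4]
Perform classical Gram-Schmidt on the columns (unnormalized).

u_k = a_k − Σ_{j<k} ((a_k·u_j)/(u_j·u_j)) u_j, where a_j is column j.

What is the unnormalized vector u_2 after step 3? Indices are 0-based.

Step 1: u_0 = a_0 = (-3, -1, 0).
Step 2: u_1 = a_1 − (3/10)·u_0 = (-11/10, 33/10, 2).
Step 3: u_2 = a_2 − (4/5)·u_0 − (96/161)·u_1 = (-152/161, 456/161, -836/161).

u_2 = (-152/161, 456/161, -836/161)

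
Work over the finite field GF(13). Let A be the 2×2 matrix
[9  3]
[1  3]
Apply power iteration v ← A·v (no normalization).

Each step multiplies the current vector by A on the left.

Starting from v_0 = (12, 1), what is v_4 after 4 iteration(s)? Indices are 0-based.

v_0 = (12, 1).
v_1 = A·v_0 = (7, 2).
v_2 = A·v_1 = (4, 0).
v_3 = A·v_2 = (10, 4).
v_4 = A·v_3 = (11, 9).

v_4 = (11, 9)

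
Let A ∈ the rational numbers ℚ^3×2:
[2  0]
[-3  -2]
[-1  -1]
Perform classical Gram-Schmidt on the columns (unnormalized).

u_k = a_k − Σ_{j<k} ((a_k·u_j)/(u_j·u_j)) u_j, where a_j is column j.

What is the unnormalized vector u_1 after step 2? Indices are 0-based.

Step 1: u_0 = a_0 = (2, -3, -1).
Step 2: u_1 = a_1 − (1/2)·u_0 = (-1, -1/2, -1/2).

u_1 = (-1, -1/2, -1/2)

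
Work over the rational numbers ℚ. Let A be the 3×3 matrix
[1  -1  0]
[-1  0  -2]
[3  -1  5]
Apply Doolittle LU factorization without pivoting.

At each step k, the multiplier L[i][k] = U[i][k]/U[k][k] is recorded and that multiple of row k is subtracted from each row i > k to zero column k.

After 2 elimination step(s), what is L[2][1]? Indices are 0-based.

Step 1: pivot at (0,0) is 1.
  row1 ← row1 − (-1)·row0  ⇒  L[1][0]=-1, U row1=(0, -1, -2)
  row2 ← row2 − (3)·row0  ⇒  L[2][0]=3, U row2=(0, 2, 5)
Step 2: pivot at (1,1) is -1.
  row2 ← row2 − (-2)·row1  ⇒  L[2][1]=-2, U row2=(0, 0, 1)

L[2][1] = -2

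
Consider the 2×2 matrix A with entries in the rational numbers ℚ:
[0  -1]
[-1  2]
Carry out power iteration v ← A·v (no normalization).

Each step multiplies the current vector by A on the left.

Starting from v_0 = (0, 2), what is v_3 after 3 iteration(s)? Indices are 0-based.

v_0 = (0, 2).
v_1 = A·v_0 = (-2, 4).
v_2 = A·v_1 = (-4, 10).
v_3 = A·v_2 = (-10, 24).

v_3 = (-10, 24)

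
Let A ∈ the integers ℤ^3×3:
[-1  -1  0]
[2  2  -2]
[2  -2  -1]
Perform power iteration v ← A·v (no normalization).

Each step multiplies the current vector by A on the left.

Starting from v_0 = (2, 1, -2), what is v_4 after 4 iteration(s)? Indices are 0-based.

v_0 = (2, 1, -2).
v_1 = A·v_0 = (-3, 10, 4).
v_2 = A·v_1 = (-7, 6, -30).
v_3 = A·v_2 = (1, 58, 4).
v_4 = A·v_3 = (-59, 110, -118).

v_4 = (-59, 110, -118)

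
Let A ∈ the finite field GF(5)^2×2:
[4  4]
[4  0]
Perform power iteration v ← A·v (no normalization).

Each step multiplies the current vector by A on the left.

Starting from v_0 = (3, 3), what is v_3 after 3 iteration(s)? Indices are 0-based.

v_3 = (0, 1)

v_0 = (3, 3).
v_1 = A·v_0 = (4, 2).
v_2 = A·v_1 = (4, 1).
v_3 = A·v_2 = (0, 1).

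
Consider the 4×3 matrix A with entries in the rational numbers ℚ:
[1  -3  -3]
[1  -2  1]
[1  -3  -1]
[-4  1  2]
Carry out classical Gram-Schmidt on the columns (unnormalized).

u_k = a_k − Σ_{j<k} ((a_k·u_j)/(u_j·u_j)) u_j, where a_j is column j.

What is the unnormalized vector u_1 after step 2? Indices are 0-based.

Step 1: u_0 = a_0 = (1, 1, 1, -4).
Step 2: u_1 = a_1 − (-12/19)·u_0 = (-45/19, -26/19, -45/19, -29/19).

u_1 = (-45/19, -26/19, -45/19, -29/19)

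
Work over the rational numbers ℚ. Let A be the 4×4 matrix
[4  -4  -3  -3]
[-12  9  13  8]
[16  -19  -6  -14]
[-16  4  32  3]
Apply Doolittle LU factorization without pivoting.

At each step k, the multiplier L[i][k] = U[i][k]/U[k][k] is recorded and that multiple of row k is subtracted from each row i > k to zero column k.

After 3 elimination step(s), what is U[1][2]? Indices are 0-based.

U[1][2] = 4

Step 1: pivot at (0,0) is 4.
  row1 ← row1 − (-3)·row0  ⇒  L[1][0]=-3, U row1=(0, -3, 4, -1)
  row2 ← row2 − (4)·row0  ⇒  L[2][0]=4, U row2=(0, -3, 6, -2)
  row3 ← row3 − (-4)·row0  ⇒  L[3][0]=-4, U row3=(0, -12, 20, -9)
Step 2: pivot at (1,1) is -3.
  row2 ← row2 − (1)·row1  ⇒  L[2][1]=1, U row2=(0, 0, 2, -1)
  row3 ← row3 − (4)·row1  ⇒  L[3][1]=4, U row3=(0, 0, 4, -5)
Step 3: pivot at (2,2) is 2.
  row3 ← row3 − (2)·row2  ⇒  L[3][2]=2, U row3=(0, 0, 0, -3)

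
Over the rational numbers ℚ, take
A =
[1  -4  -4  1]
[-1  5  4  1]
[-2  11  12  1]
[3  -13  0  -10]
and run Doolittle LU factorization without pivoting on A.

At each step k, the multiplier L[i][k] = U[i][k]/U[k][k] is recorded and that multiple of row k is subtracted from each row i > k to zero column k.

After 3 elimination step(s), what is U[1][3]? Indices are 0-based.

U[1][3] = 2

k=0: U[0][0]=1
  eliminate (1,0): mult=-1, new row 1: (0, 1, 0, 2); set L[1][0]=-1
  eliminate (2,0): mult=-2, new row 2: (0, 3, 4, 3); set L[2][0]=-2
  eliminate (3,0): mult=3, new row 3: (0, -1, 12, -13); set L[3][0]=3
k=1: U[1][1]=1
  eliminate (2,1): mult=3, new row 2: (0, 0, 4, -3); set L[2][1]=3
  eliminate (3,1): mult=-1, new row 3: (0, 0, 12, -11); set L[3][1]=-1
k=2: U[2][2]=4
  eliminate (3,2): mult=3, new row 3: (0, 0, 0, -2); set L[3][2]=3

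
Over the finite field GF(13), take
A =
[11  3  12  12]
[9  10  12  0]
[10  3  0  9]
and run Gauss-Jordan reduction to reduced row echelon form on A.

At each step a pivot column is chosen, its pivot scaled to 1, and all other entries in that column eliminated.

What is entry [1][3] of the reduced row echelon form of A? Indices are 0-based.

M[1][3] = 12

pivot(0,0)=11: scale R0 → (1, 5, 7, 7)
  clear (1,0): R1 −= (9)R0 → (0, 4, 1, 2)
  clear (2,0): R2 −= (10)R0 → (0, 5, 8, 4)
pivot(1,1)=4: scale R1 → (0, 1, 10, 7)
  clear (0,1): R0 −= (5)R1 → (1, 0, 9, 11)
  clear (2,1): R2 −= (5)R1 → (0, 0, 10, 8)
pivot(2,2)=10: scale R2 → (0, 0, 1, 6)
  clear (0,2): R0 −= (9)R2 → (1, 0, 0, 9)
  clear (1,2): R1 −= (10)R2 → (0, 1, 0, 12)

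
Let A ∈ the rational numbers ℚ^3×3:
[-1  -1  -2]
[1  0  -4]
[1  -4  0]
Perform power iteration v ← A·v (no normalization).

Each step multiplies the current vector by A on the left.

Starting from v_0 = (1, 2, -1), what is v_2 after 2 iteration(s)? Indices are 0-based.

v_0 = (1, 2, -1).
v_1 = A·v_0 = (-1, 5, -7).
v_2 = A·v_1 = (10, 27, -21).

v_2 = (10, 27, -21)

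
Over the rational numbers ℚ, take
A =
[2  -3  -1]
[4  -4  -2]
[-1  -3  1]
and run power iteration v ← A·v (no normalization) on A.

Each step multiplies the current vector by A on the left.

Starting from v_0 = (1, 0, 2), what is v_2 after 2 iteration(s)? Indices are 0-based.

v_2 = (-1, -2, 1)

v_0 = (1, 0, 2).
v_1 = A·v_0 = (0, 0, 1).
v_2 = A·v_1 = (-1, -2, 1).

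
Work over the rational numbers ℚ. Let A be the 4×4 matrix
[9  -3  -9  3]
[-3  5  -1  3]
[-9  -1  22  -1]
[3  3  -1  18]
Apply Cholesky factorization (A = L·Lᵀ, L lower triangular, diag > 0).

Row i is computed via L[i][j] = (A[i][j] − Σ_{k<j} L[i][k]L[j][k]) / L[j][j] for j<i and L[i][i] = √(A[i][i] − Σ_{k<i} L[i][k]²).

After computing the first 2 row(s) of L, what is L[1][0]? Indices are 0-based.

L[1][0] = -1

Step 1: L[0][0] = √(9) = 3.
  L[1][0] = (-3) / L[0][0] = -1.
Step 2: L[1][1] = √(4) = 2.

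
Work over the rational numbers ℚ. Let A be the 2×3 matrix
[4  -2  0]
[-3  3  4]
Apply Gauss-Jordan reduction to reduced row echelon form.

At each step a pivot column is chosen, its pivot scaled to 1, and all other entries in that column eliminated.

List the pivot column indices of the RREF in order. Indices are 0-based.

pivot columns: 0, 1

step 1: normalize row 0 (÷4) = (1, -1/2, 0)
  row 1: subtract -3×row0 = (0, 3/2, 4)
step 2: normalize row 1 (÷3/2) = (0, 1, 8/3)
  row 0: subtract -1/2×row1 = (1, 0, 4/3)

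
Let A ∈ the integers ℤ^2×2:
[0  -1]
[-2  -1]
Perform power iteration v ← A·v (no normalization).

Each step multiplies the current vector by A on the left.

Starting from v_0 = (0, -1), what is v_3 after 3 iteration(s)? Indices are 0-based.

v_0 = (0, -1).
v_1 = A·v_0 = (1, 1).
v_2 = A·v_1 = (-1, -3).
v_3 = A·v_2 = (3, 5).

v_3 = (3, 5)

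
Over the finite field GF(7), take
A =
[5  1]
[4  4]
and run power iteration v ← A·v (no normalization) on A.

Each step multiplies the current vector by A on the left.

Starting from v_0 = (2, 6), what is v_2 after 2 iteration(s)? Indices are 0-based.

v_2 = (0, 3)

v_0 = (2, 6).
v_1 = A·v_0 = (2, 4).
v_2 = A·v_1 = (0, 3).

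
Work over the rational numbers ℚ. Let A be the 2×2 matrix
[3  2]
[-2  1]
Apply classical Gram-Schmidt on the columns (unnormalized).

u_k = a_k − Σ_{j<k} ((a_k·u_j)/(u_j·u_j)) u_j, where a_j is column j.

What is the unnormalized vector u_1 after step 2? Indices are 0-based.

Step 1: u_0 = a_0 = (3, -2).
Step 2: u_1 = a_1 − (4/13)·u_0 = (14/13, 21/13).

u_1 = (14/13, 21/13)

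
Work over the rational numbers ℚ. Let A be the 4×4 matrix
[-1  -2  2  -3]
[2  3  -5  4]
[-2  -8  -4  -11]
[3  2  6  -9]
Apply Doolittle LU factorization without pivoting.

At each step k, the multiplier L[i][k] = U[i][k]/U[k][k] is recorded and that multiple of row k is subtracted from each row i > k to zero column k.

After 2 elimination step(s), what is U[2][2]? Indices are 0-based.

U[2][2] = -4

Step 1: pivot at (0,0) is -1.
  row1 ← row1 − (-2)·row0  ⇒  L[1][0]=-2, U row1=(0, -1, -1, -2)
  row2 ← row2 − (2)·row0  ⇒  L[2][0]=2, U row2=(0, -4, -8, -5)
  row3 ← row3 − (-3)·row0  ⇒  L[3][0]=-3, U row3=(0, -4, 12, -18)
Step 2: pivot at (1,1) is -1.
  row2 ← row2 − (4)·row1  ⇒  L[2][1]=4, U row2=(0, 0, -4, 3)
  row3 ← row3 − (4)·row1  ⇒  L[3][1]=4, U row3=(0, 0, 16, -10)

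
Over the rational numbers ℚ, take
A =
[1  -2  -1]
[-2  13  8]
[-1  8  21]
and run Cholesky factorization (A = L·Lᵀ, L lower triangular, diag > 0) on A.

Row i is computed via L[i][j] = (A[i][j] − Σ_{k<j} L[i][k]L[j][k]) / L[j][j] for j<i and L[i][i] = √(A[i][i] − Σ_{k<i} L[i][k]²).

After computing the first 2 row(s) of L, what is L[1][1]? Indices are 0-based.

L[1][1] = 3

Step 1: L[0][0] = √(1) = 1.
  L[1][0] = (-2) / L[0][0] = -2.
Step 2: L[1][1] = √(9) = 3.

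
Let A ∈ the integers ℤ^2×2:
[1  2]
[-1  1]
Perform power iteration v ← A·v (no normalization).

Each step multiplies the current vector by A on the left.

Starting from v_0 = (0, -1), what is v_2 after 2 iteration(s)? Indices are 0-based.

v_0 = (0, -1).
v_1 = A·v_0 = (-2, -1).
v_2 = A·v_1 = (-4, 1).

v_2 = (-4, 1)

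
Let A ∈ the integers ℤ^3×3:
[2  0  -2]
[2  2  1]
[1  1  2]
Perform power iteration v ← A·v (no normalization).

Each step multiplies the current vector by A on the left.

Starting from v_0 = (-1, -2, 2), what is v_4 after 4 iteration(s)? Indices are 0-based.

v_4 = (74, -221, -184)

v_0 = (-1, -2, 2).
v_1 = A·v_0 = (-6, -4, 1).
v_2 = A·v_1 = (-14, -19, -8).
v_3 = A·v_2 = (-12, -74, -49).
v_4 = A·v_3 = (74, -221, -184).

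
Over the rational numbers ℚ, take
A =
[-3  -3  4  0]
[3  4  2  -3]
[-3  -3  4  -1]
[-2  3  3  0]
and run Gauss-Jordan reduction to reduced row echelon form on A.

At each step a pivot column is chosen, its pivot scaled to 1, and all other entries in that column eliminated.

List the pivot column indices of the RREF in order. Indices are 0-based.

step 1: normalize row 0 (÷-3) = (1, 1, -4/3, 0)
  row 1: subtract 3×row0 = (0, 1, 6, -3)
  row 2: subtract -3×row0 = (0, 0, 0, -1)
  row 3: subtract -2×row0 = (0, 5, 1/3, 0)
step 2: normalize row 1 (÷1) = (0, 1, 6, -3)
  row 0: subtract 1×row1 = (1, 0, -22/3, 3)
  row 3: subtract 5×row1 = (0, 0, -89/3, 15)
step 3: exchange rows 2,3
step 3: normalize row 2 (÷-89/3) = (0, 0, 1, -45/89)
  row 0: subtract -22/3×row2 = (1, 0, 0, -63/89)
  row 1: subtract 6×row2 = (0, 1, 0, 3/89)
step 4: normalize row 3 (÷-1) = (0, 0, 0, 1)
  row 0: subtract -63/89×row3 = (1, 0, 0, 0)
  row 1: subtract 3/89×row3 = (0, 1, 0, 0)
  row 2: subtract -45/89×row3 = (0, 0, 1, 0)

pivot columns: 0, 1, 2, 3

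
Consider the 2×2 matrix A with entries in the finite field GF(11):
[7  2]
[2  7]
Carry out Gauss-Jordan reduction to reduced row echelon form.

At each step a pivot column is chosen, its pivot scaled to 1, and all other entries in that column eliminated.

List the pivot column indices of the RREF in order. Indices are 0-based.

step 1: normalize row 0 (÷7) = (1, 5)
  row 1: subtract 2×row0 = (0, 8)
step 2: normalize row 1 (÷8) = (0, 1)
  row 0: subtract 5×row1 = (1, 0)

pivot columns: 0, 1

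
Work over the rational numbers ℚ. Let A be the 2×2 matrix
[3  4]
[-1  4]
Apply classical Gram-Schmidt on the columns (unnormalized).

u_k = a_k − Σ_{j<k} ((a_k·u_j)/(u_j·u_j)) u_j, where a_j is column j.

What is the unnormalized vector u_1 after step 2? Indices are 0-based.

u_1 = (8/5, 24/5)

Step 1: u_0 = a_0 = (3, -1).
Step 2: u_1 = a_1 − (4/5)·u_0 = (8/5, 24/5).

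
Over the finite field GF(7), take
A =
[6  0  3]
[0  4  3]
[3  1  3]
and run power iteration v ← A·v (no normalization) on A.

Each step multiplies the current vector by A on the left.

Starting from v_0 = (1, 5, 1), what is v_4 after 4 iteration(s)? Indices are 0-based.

v_0 = (1, 5, 1).
v_1 = A·v_0 = (2, 2, 4).
v_2 = A·v_1 = (3, 6, 6).
v_3 = A·v_2 = (1, 0, 5).
v_4 = A·v_3 = (0, 1, 4).

v_4 = (0, 1, 4)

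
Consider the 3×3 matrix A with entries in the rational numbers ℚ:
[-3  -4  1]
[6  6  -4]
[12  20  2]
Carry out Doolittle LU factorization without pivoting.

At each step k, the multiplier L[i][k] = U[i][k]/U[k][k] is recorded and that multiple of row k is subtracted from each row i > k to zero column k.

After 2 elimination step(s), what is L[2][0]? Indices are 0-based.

[col 0] pivot -3
  R1 -= -2*R0 → (0, -2, -2)  (L[1][0] := -2)
  R2 -= -4*R0 → (0, 4, 6)  (L[2][0] := -4)
[col 1] pivot -2
  R2 -= -2*R1 → (0, 0, 2)  (L[2][1] := -2)

L[2][0] = -4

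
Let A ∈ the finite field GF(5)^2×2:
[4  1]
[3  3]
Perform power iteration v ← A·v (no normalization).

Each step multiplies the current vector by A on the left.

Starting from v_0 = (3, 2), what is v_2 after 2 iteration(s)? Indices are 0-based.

v_0 = (3, 2).
v_1 = A·v_0 = (4, 0).
v_2 = A·v_1 = (1, 2).

v_2 = (1, 2)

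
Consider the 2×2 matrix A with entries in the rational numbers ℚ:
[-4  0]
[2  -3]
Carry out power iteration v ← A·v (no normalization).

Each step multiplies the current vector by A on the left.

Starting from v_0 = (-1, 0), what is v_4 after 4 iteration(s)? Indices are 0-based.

v_0 = (-1, 0).
v_1 = A·v_0 = (4, -2).
v_2 = A·v_1 = (-16, 14).
v_3 = A·v_2 = (64, -74).
v_4 = A·v_3 = (-256, 350).

v_4 = (-256, 350)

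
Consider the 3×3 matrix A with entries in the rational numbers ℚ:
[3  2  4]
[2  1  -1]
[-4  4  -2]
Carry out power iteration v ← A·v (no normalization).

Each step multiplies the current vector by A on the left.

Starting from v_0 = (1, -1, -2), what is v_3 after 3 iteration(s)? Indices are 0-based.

v_0 = (1, -1, -2).
v_1 = A·v_0 = (-7, 3, -4).
v_2 = A·v_1 = (-31, -7, 48).
v_3 = A·v_2 = (85, -117, 0).

v_3 = (85, -117, 0)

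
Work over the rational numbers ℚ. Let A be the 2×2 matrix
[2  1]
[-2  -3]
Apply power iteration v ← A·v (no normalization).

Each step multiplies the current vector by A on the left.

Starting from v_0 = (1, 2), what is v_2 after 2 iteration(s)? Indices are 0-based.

v_2 = (0, 16)

v_0 = (1, 2).
v_1 = A·v_0 = (4, -8).
v_2 = A·v_1 = (0, 16).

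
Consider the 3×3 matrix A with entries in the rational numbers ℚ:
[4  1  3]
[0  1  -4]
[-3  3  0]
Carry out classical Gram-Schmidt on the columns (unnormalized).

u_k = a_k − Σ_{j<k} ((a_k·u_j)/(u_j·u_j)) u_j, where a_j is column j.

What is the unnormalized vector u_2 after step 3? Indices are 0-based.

u_2 = (207/250, -207/50, 138/125)

Step 1: u_0 = a_0 = (4, 0, -3).
Step 2: u_1 = a_1 − (-1/5)·u_0 = (9/5, 1, 12/5).
Step 3: u_2 = a_2 − (12/25)·u_0 − (7/50)·u_1 = (207/250, -207/50, 138/125).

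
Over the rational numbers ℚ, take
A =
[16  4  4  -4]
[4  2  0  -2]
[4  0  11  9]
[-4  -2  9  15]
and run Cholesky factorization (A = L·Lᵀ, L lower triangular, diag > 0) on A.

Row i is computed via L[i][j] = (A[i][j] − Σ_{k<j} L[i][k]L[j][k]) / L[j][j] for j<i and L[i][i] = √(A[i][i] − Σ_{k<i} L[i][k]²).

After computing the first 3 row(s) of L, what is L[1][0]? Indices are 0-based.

Step 1: L[0][0] = √(16) = 4.
  L[1][0] = (4) / L[0][0] = 1.
Step 2: L[1][1] = √(1) = 1.
  L[2][0] = (4) / L[0][0] = 1.
  L[2][1] = (-1) / L[1][1] = -1.
Step 3: L[2][2] = √(9) = 3.

L[1][0] = 1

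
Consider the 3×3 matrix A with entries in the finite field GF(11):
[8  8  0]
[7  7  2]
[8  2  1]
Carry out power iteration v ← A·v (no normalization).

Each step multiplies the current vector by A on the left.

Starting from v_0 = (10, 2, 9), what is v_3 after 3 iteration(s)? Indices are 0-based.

v_0 = (10, 2, 9).
v_1 = A·v_0 = (8, 3, 5).
v_2 = A·v_1 = (0, 10, 9).
v_3 = A·v_2 = (3, 0, 7).

v_3 = (3, 0, 7)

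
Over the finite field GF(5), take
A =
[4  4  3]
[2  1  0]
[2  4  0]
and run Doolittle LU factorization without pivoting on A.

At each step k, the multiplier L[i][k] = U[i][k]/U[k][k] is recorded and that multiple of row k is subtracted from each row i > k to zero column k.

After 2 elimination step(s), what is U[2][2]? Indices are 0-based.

U[2][2] = 3

[col 0] pivot 4
  R1 -= 3*R0 → (0, 4, 1)  (L[1][0] := 3)
  R2 -= 3*R0 → (0, 2, 1)  (L[2][0] := 3)
[col 1] pivot 4
  R2 -= 3*R1 → (0, 0, 3)  (L[2][1] := 3)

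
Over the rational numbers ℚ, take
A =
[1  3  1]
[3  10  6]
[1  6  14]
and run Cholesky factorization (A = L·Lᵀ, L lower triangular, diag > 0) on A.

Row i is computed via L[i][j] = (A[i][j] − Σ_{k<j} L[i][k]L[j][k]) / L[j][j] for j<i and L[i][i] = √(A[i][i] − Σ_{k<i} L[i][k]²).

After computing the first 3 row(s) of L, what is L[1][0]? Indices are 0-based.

Step 1: L[0][0] = √(1) = 1.
  L[1][0] = (3) / L[0][0] = 3.
Step 2: L[1][1] = √(1) = 1.
  L[2][0] = (1) / L[0][0] = 1.
  L[2][1] = (3) / L[1][1] = 3.
Step 3: L[2][2] = √(4) = 2.

L[1][0] = 3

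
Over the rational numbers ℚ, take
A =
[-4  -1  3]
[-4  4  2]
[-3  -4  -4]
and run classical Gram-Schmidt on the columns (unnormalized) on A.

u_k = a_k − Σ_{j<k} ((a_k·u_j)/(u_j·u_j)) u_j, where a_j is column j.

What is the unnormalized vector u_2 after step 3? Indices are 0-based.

Step 1: u_0 = a_0 = (-4, -4, -3).
Step 2: u_1 = a_1 − (0)·u_0 = (-1, 4, -4).
Step 3: u_2 = a_2 − (-8/41)·u_0 − (7/11)·u_1 = (1288/451, -598/451, -920/451).

u_2 = (1288/451, -598/451, -920/451)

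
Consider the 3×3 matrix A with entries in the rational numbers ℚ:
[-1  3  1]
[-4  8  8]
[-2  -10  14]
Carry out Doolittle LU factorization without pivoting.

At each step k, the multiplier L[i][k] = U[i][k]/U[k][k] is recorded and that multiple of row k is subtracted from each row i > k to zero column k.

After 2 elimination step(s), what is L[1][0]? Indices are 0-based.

L[1][0] = 4

Step 1: pivot at (0,0) is -1.
  row1 ← row1 − (4)·row0  ⇒  L[1][0]=4, U row1=(0, -4, 4)
  row2 ← row2 − (2)·row0  ⇒  L[2][0]=2, U row2=(0, -16, 12)
Step 2: pivot at (1,1) is -4.
  row2 ← row2 − (4)·row1  ⇒  L[2][1]=4, U row2=(0, 0, -4)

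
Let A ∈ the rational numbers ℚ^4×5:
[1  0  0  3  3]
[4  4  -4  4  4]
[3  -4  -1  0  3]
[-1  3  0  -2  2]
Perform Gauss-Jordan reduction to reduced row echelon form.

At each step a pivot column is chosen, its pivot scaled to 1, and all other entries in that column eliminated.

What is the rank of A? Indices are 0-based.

rank = 4

step 1: normalize row 0 (÷1) = (1, 0, 0, 3, 3)
  row 1: subtract 4×row0 = (0, 4, -4, -8, -8)
  row 2: subtract 3×row0 = (0, -4, -1, -9, -6)
  row 3: subtract -1×row0 = (0, 3, 0, 1, 5)
step 2: normalize row 1 (÷4) = (0, 1, -1, -2, -2)
  row 2: subtract -4×row1 = (0, 0, -5, -17, -14)
  row 3: subtract 3×row1 = (0, 0, 3, 7, 11)
step 3: normalize row 2 (÷-5) = (0, 0, 1, 17/5, 14/5)
  row 1: subtract -1×row2 = (0, 1, 0, 7/5, 4/5)
  row 3: subtract 3×row2 = (0, 0, 0, -16/5, 13/5)
step 4: normalize row 3 (÷-16/5) = (0, 0, 0, 1, -13/16)
  row 0: subtract 3×row3 = (1, 0, 0, 0, 87/16)
  row 1: subtract 7/5×row3 = (0, 1, 0, 0, 31/16)
  row 2: subtract 17/5×row3 = (0, 0, 1, 0, 89/16)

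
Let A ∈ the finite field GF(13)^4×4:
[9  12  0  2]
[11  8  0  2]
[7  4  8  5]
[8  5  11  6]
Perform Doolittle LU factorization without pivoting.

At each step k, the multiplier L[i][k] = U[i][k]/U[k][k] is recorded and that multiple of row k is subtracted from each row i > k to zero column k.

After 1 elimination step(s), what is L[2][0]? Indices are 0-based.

L[2][0] = 8

Step 1: pivot at (0,0) is 9.
  row1 ← row1 − (7)·row0  ⇒  L[1][0]=7, U row1=(0, 2, 0, 1)
  row2 ← row2 − (8)·row0  ⇒  L[2][0]=8, U row2=(0, 12, 8, 2)
  row3 ← row3 − (11)·row0  ⇒  L[3][0]=11, U row3=(0, 3, 11, 10)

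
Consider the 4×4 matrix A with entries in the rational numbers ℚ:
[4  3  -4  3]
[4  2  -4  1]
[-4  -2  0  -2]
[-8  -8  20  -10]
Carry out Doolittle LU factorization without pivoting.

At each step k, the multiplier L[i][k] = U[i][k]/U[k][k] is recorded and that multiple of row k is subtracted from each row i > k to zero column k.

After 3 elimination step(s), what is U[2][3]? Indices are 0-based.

U[2][3] = -1

[col 0] pivot 4
  R1 -= 1*R0 → (0, -1, 0, -2)  (L[1][0] := 1)
  R2 -= -1*R0 → (0, 1, -4, 1)  (L[2][0] := -1)
  R3 -= -2*R0 → (0, -2, 12, -4)  (L[3][0] := -2)
[col 1] pivot -1
  R2 -= -1*R1 → (0, 0, -4, -1)  (L[2][1] := -1)
  R3 -= 2*R1 → (0, 0, 12, 0)  (L[3][1] := 2)
[col 2] pivot -4
  R3 -= -3*R2 → (0, 0, 0, -3)  (L[3][2] := -3)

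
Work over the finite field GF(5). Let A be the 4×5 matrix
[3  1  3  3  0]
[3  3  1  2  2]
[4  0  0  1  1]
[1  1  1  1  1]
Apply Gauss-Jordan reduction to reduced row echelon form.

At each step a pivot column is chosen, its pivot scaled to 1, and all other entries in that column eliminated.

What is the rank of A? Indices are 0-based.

step 1: normalize row 0 (÷3) = (1, 2, 1, 1, 0)
  row 1: subtract 3×row0 = (0, 2, 3, 4, 2)
  row 2: subtract 4×row0 = (0, 2, 1, 2, 1)
  row 3: subtract 1×row0 = (0, 4, 0, 0, 1)
step 2: normalize row 1 (÷2) = (0, 1, 4, 2, 1)
  row 0: subtract 2×row1 = (1, 0, 3, 2, 3)
  row 2: subtract 2×row1 = (0, 0, 3, 3, 4)
  row 3: subtract 4×row1 = (0, 0, 4, 2, 2)
step 3: normalize row 2 (÷3) = (0, 0, 1, 1, 3)
  row 0: subtract 3×row2 = (1, 0, 0, 4, 4)
  row 1: subtract 4×row2 = (0, 1, 0, 3, 4)
  row 3: subtract 4×row2 = (0, 0, 0, 3, 0)
step 4: normalize row 3 (÷3) = (0, 0, 0, 1, 0)
  row 0: subtract 4×row3 = (1, 0, 0, 0, 4)
  row 1: subtract 3×row3 = (0, 1, 0, 0, 4)
  row 2: subtract 1×row3 = (0, 0, 1, 0, 3)

rank = 4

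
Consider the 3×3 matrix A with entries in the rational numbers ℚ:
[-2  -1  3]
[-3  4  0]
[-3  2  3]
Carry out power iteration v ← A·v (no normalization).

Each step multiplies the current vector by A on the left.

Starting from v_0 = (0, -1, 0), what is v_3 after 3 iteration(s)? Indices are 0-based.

v_3 = (-24, -64, -77)

v_0 = (0, -1, 0).
v_1 = A·v_0 = (1, -4, -2).
v_2 = A·v_1 = (-4, -19, -17).
v_3 = A·v_2 = (-24, -64, -77).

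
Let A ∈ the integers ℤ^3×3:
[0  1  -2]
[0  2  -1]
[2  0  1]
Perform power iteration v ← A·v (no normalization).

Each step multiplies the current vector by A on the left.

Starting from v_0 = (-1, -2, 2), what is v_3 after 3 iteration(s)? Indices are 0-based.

v_3 = (12, -12, -24)

v_0 = (-1, -2, 2).
v_1 = A·v_0 = (-6, -6, 0).
v_2 = A·v_1 = (-6, -12, -12).
v_3 = A·v_2 = (12, -12, -24).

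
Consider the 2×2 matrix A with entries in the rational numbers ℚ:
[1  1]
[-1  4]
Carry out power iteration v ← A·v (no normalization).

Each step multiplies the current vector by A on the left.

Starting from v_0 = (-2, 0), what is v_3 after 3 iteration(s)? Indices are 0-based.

v_0 = (-2, 0).
v_1 = A·v_0 = (-2, 2).
v_2 = A·v_1 = (0, 10).
v_3 = A·v_2 = (10, 40).

v_3 = (10, 40)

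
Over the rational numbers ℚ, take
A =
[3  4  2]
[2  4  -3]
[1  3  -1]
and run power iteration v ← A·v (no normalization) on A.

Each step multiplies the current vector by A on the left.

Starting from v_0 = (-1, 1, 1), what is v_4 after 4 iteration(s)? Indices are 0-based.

v_4 = (107, 67, 49)

v_0 = (-1, 1, 1).
v_1 = A·v_0 = (3, -1, 1).
v_2 = A·v_1 = (7, -1, -1).
v_3 = A·v_2 = (15, 13, 5).
v_4 = A·v_3 = (107, 67, 49).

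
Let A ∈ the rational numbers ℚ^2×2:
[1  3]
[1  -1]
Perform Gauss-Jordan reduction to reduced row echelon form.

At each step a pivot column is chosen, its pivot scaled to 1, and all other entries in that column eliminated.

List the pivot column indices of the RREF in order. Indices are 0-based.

[1] R0 /= 1  ⇒  (1, 3)
     R1 -= 1·R0  ⇒  (0, -4)
[2] R1 /= -4  ⇒  (0, 1)
     R0 -= 3·R1  ⇒  (1, 0)

pivot columns: 0, 1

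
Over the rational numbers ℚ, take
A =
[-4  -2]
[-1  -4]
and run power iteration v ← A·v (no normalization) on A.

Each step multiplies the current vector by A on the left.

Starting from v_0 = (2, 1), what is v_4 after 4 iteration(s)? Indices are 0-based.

v_4 = (1480, 1028)

v_0 = (2, 1).
v_1 = A·v_0 = (-10, -6).
v_2 = A·v_1 = (52, 34).
v_3 = A·v_2 = (-276, -188).
v_4 = A·v_3 = (1480, 1028).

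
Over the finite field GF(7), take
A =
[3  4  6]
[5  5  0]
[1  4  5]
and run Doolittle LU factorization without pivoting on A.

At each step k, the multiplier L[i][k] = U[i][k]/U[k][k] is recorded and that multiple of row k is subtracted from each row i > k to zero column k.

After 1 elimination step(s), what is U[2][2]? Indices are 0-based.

U[2][2] = 3

Step 1: pivot at (0,0) is 3.
  row1 ← row1 − (4)·row0  ⇒  L[1][0]=4, U row1=(0, 3, 4)
  row2 ← row2 − (5)·row0  ⇒  L[2][0]=5, U row2=(0, 5, 3)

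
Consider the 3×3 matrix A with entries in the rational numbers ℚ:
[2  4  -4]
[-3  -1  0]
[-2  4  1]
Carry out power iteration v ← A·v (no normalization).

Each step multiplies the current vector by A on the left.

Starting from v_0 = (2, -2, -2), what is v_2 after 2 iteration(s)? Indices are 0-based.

v_2 = (48, -8, -38)

v_0 = (2, -2, -2).
v_1 = A·v_0 = (4, -4, -14).
v_2 = A·v_1 = (48, -8, -38).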